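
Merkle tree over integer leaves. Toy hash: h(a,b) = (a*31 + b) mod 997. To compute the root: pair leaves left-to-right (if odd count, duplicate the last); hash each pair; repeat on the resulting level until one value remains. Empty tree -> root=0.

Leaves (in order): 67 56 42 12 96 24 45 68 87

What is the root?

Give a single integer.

L0: [67, 56, 42, 12, 96, 24, 45, 68, 87]
L1: h(67,56)=(67*31+56)%997=139 h(42,12)=(42*31+12)%997=317 h(96,24)=(96*31+24)%997=9 h(45,68)=(45*31+68)%997=466 h(87,87)=(87*31+87)%997=790 -> [139, 317, 9, 466, 790]
L2: h(139,317)=(139*31+317)%997=638 h(9,466)=(9*31+466)%997=745 h(790,790)=(790*31+790)%997=355 -> [638, 745, 355]
L3: h(638,745)=(638*31+745)%997=583 h(355,355)=(355*31+355)%997=393 -> [583, 393]
L4: h(583,393)=(583*31+393)%997=520 -> [520]

Answer: 520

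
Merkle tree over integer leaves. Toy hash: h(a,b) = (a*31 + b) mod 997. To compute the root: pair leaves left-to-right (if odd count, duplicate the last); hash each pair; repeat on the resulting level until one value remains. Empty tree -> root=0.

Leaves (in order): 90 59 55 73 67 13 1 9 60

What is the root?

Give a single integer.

L0: [90, 59, 55, 73, 67, 13, 1, 9, 60]
L1: h(90,59)=(90*31+59)%997=855 h(55,73)=(55*31+73)%997=781 h(67,13)=(67*31+13)%997=96 h(1,9)=(1*31+9)%997=40 h(60,60)=(60*31+60)%997=923 -> [855, 781, 96, 40, 923]
L2: h(855,781)=(855*31+781)%997=367 h(96,40)=(96*31+40)%997=25 h(923,923)=(923*31+923)%997=623 -> [367, 25, 623]
L3: h(367,25)=(367*31+25)%997=435 h(623,623)=(623*31+623)%997=993 -> [435, 993]
L4: h(435,993)=(435*31+993)%997=520 -> [520]

Answer: 520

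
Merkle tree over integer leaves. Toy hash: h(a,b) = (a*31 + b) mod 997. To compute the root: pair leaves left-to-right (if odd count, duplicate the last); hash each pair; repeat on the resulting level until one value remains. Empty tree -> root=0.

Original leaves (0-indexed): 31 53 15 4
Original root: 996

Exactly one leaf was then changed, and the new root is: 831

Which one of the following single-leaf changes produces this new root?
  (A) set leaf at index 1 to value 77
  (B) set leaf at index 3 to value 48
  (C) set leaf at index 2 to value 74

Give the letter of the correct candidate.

Original leaves: [31, 53, 15, 4]
Target new root: 831
Try each candidate change and compute the resulting root:
Candidate A: set leaf[1] = 77 -> leaves = [31, 77, 15, 4]
  L0: [31, 77, 15, 4]
  L1: h(31,77)=(31*31+77)%997=41 h(15,4)=(15*31+4)%997=469 -> [41, 469]
  L2: h(41,469)=(41*31+469)%997=743 -> [743]
  root = 743 != target 831
Candidate B: set leaf[3] = 48 -> leaves = [31, 53, 15, 48]
  L0: [31, 53, 15, 48]
  L1: h(31,53)=(31*31+53)%997=17 h(15,48)=(15*31+48)%997=513 -> [17, 513]
  L2: h(17,513)=(17*31+513)%997=43 -> [43]
  root = 43 != target 831
Candidate C: set leaf[2] = 74 -> leaves = [31, 53, 74, 4]
  L0: [31, 53, 74, 4]
  L1: h(31,53)=(31*31+53)%997=17 h(74,4)=(74*31+4)%997=304 -> [17, 304]
  L2: h(17,304)=(17*31+304)%997=831 -> [831]
  root = 831 == target 831  ** MATCH **
Candidate C produces the target root.

Answer: C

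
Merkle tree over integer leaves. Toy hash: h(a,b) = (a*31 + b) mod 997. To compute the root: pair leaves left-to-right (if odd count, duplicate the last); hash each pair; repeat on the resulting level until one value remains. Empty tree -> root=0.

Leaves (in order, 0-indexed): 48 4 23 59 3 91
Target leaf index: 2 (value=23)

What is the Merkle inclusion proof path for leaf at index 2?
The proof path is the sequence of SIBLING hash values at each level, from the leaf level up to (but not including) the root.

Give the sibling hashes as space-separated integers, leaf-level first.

L0 (leaves): [48, 4, 23, 59, 3, 91], target index=2
L1: h(48,4)=(48*31+4)%997=495 [pair 0] h(23,59)=(23*31+59)%997=772 [pair 1] h(3,91)=(3*31+91)%997=184 [pair 2] -> [495, 772, 184]
  Sibling for proof at L0: 59
L2: h(495,772)=(495*31+772)%997=165 [pair 0] h(184,184)=(184*31+184)%997=903 [pair 1] -> [165, 903]
  Sibling for proof at L1: 495
L3: h(165,903)=(165*31+903)%997=36 [pair 0] -> [36]
  Sibling for proof at L2: 903
Root: 36
Proof path (sibling hashes from leaf to root): [59, 495, 903]

Answer: 59 495 903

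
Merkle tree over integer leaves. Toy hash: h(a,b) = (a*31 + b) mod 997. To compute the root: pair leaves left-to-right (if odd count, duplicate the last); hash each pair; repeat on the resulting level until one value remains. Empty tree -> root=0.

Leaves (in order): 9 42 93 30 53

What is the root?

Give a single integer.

L0: [9, 42, 93, 30, 53]
L1: h(9,42)=(9*31+42)%997=321 h(93,30)=(93*31+30)%997=919 h(53,53)=(53*31+53)%997=699 -> [321, 919, 699]
L2: h(321,919)=(321*31+919)%997=900 h(699,699)=(699*31+699)%997=434 -> [900, 434]
L3: h(900,434)=(900*31+434)%997=418 -> [418]

Answer: 418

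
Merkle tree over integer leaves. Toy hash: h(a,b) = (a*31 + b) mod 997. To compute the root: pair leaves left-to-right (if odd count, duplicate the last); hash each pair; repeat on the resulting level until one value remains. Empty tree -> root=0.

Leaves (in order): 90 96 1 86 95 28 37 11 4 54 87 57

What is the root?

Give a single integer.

L0: [90, 96, 1, 86, 95, 28, 37, 11, 4, 54, 87, 57]
L1: h(90,96)=(90*31+96)%997=892 h(1,86)=(1*31+86)%997=117 h(95,28)=(95*31+28)%997=979 h(37,11)=(37*31+11)%997=161 h(4,54)=(4*31+54)%997=178 h(87,57)=(87*31+57)%997=760 -> [892, 117, 979, 161, 178, 760]
L2: h(892,117)=(892*31+117)%997=850 h(979,161)=(979*31+161)%997=600 h(178,760)=(178*31+760)%997=296 -> [850, 600, 296]
L3: h(850,600)=(850*31+600)%997=31 h(296,296)=(296*31+296)%997=499 -> [31, 499]
L4: h(31,499)=(31*31+499)%997=463 -> [463]

Answer: 463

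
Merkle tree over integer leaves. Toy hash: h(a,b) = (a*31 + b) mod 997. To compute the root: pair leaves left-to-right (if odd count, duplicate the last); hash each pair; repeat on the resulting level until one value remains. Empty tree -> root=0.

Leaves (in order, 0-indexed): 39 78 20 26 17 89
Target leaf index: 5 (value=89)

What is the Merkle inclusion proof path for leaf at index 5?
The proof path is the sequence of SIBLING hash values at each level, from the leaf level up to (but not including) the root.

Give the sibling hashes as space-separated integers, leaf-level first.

Answer: 17 616 663

Derivation:
L0 (leaves): [39, 78, 20, 26, 17, 89], target index=5
L1: h(39,78)=(39*31+78)%997=290 [pair 0] h(20,26)=(20*31+26)%997=646 [pair 1] h(17,89)=(17*31+89)%997=616 [pair 2] -> [290, 646, 616]
  Sibling for proof at L0: 17
L2: h(290,646)=(290*31+646)%997=663 [pair 0] h(616,616)=(616*31+616)%997=769 [pair 1] -> [663, 769]
  Sibling for proof at L1: 616
L3: h(663,769)=(663*31+769)%997=385 [pair 0] -> [385]
  Sibling for proof at L2: 663
Root: 385
Proof path (sibling hashes from leaf to root): [17, 616, 663]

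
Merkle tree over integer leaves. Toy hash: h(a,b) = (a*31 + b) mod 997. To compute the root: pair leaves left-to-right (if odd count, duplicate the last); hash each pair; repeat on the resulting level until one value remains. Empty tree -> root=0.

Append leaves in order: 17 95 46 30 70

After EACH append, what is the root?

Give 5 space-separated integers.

After append 17 (leaves=[17]):
  L0: [17]
  root=17
After append 95 (leaves=[17, 95]):
  L0: [17, 95]
  L1: h(17,95)=(17*31+95)%997=622 -> [622]
  root=622
After append 46 (leaves=[17, 95, 46]):
  L0: [17, 95, 46]
  L1: h(17,95)=(17*31+95)%997=622 h(46,46)=(46*31+46)%997=475 -> [622, 475]
  L2: h(622,475)=(622*31+475)%997=814 -> [814]
  root=814
After append 30 (leaves=[17, 95, 46, 30]):
  L0: [17, 95, 46, 30]
  L1: h(17,95)=(17*31+95)%997=622 h(46,30)=(46*31+30)%997=459 -> [622, 459]
  L2: h(622,459)=(622*31+459)%997=798 -> [798]
  root=798
After append 70 (leaves=[17, 95, 46, 30, 70]):
  L0: [17, 95, 46, 30, 70]
  L1: h(17,95)=(17*31+95)%997=622 h(46,30)=(46*31+30)%997=459 h(70,70)=(70*31+70)%997=246 -> [622, 459, 246]
  L2: h(622,459)=(622*31+459)%997=798 h(246,246)=(246*31+246)%997=893 -> [798, 893]
  L3: h(798,893)=(798*31+893)%997=706 -> [706]
  root=706

Answer: 17 622 814 798 706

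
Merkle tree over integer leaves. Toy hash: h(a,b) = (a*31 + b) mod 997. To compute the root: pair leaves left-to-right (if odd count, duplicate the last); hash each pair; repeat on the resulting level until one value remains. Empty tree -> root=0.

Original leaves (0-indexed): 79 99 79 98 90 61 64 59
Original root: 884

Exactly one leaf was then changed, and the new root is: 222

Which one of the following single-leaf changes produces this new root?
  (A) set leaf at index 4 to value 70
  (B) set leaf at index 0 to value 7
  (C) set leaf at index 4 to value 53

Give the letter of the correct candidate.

Answer: C

Derivation:
Original leaves: [79, 99, 79, 98, 90, 61, 64, 59]
Target new root: 222
Try each candidate change and compute the resulting root:
Candidate A: set leaf[4] = 70 -> leaves = [79, 99, 79, 98, 70, 61, 64, 59]
  L0: [79, 99, 79, 98, 70, 61, 64, 59]
  L1: h(79,99)=(79*31+99)%997=554 h(79,98)=(79*31+98)%997=553 h(70,61)=(70*31+61)%997=237 h(64,59)=(64*31+59)%997=49 -> [554, 553, 237, 49]
  L2: h(554,553)=(554*31+553)%997=778 h(237,49)=(237*31+49)%997=417 -> [778, 417]
  L3: h(778,417)=(778*31+417)%997=607 -> [607]
  root = 607 != target 222
Candidate B: set leaf[0] = 7 -> leaves = [7, 99, 79, 98, 90, 61, 64, 59]
  L0: [7, 99, 79, 98, 90, 61, 64, 59]
  L1: h(7,99)=(7*31+99)%997=316 h(79,98)=(79*31+98)%997=553 h(90,61)=(90*31+61)%997=857 h(64,59)=(64*31+59)%997=49 -> [316, 553, 857, 49]
  L2: h(316,553)=(316*31+553)%997=379 h(857,49)=(857*31+49)%997=694 -> [379, 694]
  L3: h(379,694)=(379*31+694)%997=479 -> [479]
  root = 479 != target 222
Candidate C: set leaf[4] = 53 -> leaves = [79, 99, 79, 98, 53, 61, 64, 59]
  L0: [79, 99, 79, 98, 53, 61, 64, 59]
  L1: h(79,99)=(79*31+99)%997=554 h(79,98)=(79*31+98)%997=553 h(53,61)=(53*31+61)%997=707 h(64,59)=(64*31+59)%997=49 -> [554, 553, 707, 49]
  L2: h(554,553)=(554*31+553)%997=778 h(707,49)=(707*31+49)%997=32 -> [778, 32]
  L3: h(778,32)=(778*31+32)%997=222 -> [222]
  root = 222 == target 222  ** MATCH **
Candidate C produces the target root.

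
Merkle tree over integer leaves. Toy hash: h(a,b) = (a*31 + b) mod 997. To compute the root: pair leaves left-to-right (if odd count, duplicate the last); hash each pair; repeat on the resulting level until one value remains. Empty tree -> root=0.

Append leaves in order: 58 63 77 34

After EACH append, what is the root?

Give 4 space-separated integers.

Answer: 58 864 335 292

Derivation:
After append 58 (leaves=[58]):
  L0: [58]
  root=58
After append 63 (leaves=[58, 63]):
  L0: [58, 63]
  L1: h(58,63)=(58*31+63)%997=864 -> [864]
  root=864
After append 77 (leaves=[58, 63, 77]):
  L0: [58, 63, 77]
  L1: h(58,63)=(58*31+63)%997=864 h(77,77)=(77*31+77)%997=470 -> [864, 470]
  L2: h(864,470)=(864*31+470)%997=335 -> [335]
  root=335
After append 34 (leaves=[58, 63, 77, 34]):
  L0: [58, 63, 77, 34]
  L1: h(58,63)=(58*31+63)%997=864 h(77,34)=(77*31+34)%997=427 -> [864, 427]
  L2: h(864,427)=(864*31+427)%997=292 -> [292]
  root=292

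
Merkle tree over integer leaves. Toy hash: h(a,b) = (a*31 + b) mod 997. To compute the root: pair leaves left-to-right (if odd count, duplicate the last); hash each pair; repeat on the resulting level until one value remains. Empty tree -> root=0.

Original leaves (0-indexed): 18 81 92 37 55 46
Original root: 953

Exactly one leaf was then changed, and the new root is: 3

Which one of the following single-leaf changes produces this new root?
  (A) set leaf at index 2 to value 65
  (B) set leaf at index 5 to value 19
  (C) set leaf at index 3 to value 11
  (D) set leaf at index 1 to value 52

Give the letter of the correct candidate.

Original leaves: [18, 81, 92, 37, 55, 46]
Target new root: 3
Try each candidate change and compute the resulting root:
Candidate A: set leaf[2] = 65 -> leaves = [18, 81, 65, 37, 55, 46]
  L0: [18, 81, 65, 37, 55, 46]
  L1: h(18,81)=(18*31+81)%997=639 h(65,37)=(65*31+37)%997=58 h(55,46)=(55*31+46)%997=754 -> [639, 58, 754]
  L2: h(639,58)=(639*31+58)%997=924 h(754,754)=(754*31+754)%997=200 -> [924, 200]
  L3: h(924,200)=(924*31+200)%997=928 -> [928]
  root = 928 != target 3
Candidate B: set leaf[5] = 19 -> leaves = [18, 81, 92, 37, 55, 19]
  L0: [18, 81, 92, 37, 55, 19]
  L1: h(18,81)=(18*31+81)%997=639 h(92,37)=(92*31+37)%997=895 h(55,19)=(55*31+19)%997=727 -> [639, 895, 727]
  L2: h(639,895)=(639*31+895)%997=764 h(727,727)=(727*31+727)%997=333 -> [764, 333]
  L3: h(764,333)=(764*31+333)%997=89 -> [89]
  root = 89 != target 3
Candidate C: set leaf[3] = 11 -> leaves = [18, 81, 92, 11, 55, 46]
  L0: [18, 81, 92, 11, 55, 46]
  L1: h(18,81)=(18*31+81)%997=639 h(92,11)=(92*31+11)%997=869 h(55,46)=(55*31+46)%997=754 -> [639, 869, 754]
  L2: h(639,869)=(639*31+869)%997=738 h(754,754)=(754*31+754)%997=200 -> [738, 200]
  L3: h(738,200)=(738*31+200)%997=147 -> [147]
  root = 147 != target 3
Candidate D: set leaf[1] = 52 -> leaves = [18, 52, 92, 37, 55, 46]
  L0: [18, 52, 92, 37, 55, 46]
  L1: h(18,52)=(18*31+52)%997=610 h(92,37)=(92*31+37)%997=895 h(55,46)=(55*31+46)%997=754 -> [610, 895, 754]
  L2: h(610,895)=(610*31+895)%997=862 h(754,754)=(754*31+754)%997=200 -> [862, 200]
  L3: h(862,200)=(862*31+200)%997=3 -> [3]
  root = 3 == target 3  ** MATCH **
Candidate D produces the target root.

Answer: D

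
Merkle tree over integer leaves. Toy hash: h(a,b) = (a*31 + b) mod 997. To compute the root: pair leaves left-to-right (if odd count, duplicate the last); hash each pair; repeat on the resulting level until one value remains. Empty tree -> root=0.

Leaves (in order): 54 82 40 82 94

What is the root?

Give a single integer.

L0: [54, 82, 40, 82, 94]
L1: h(54,82)=(54*31+82)%997=759 h(40,82)=(40*31+82)%997=325 h(94,94)=(94*31+94)%997=17 -> [759, 325, 17]
L2: h(759,325)=(759*31+325)%997=923 h(17,17)=(17*31+17)%997=544 -> [923, 544]
L3: h(923,544)=(923*31+544)%997=244 -> [244]

Answer: 244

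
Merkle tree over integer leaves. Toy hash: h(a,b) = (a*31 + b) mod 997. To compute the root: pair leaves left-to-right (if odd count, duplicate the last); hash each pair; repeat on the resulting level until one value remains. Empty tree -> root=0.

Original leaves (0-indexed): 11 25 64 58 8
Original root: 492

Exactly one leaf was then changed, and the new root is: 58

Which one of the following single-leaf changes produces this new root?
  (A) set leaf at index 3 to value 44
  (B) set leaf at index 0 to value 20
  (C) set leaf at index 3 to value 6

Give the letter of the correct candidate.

Original leaves: [11, 25, 64, 58, 8]
Target new root: 58
Try each candidate change and compute the resulting root:
Candidate A: set leaf[3] = 44 -> leaves = [11, 25, 64, 44, 8]
  L0: [11, 25, 64, 44, 8]
  L1: h(11,25)=(11*31+25)%997=366 h(64,44)=(64*31+44)%997=34 h(8,8)=(8*31+8)%997=256 -> [366, 34, 256]
  L2: h(366,34)=(366*31+34)%997=413 h(256,256)=(256*31+256)%997=216 -> [413, 216]
  L3: h(413,216)=(413*31+216)%997=58 -> [58]
  root = 58 == target 58  ** MATCH **
Candidate B: set leaf[0] = 20 -> leaves = [20, 25, 64, 58, 8]
  L0: [20, 25, 64, 58, 8]
  L1: h(20,25)=(20*31+25)%997=645 h(64,58)=(64*31+58)%997=48 h(8,8)=(8*31+8)%997=256 -> [645, 48, 256]
  L2: h(645,48)=(645*31+48)%997=103 h(256,256)=(256*31+256)%997=216 -> [103, 216]
  L3: h(103,216)=(103*31+216)%997=418 -> [418]
  root = 418 != target 58
Candidate C: set leaf[3] = 6 -> leaves = [11, 25, 64, 6, 8]
  L0: [11, 25, 64, 6, 8]
  L1: h(11,25)=(11*31+25)%997=366 h(64,6)=(64*31+6)%997=993 h(8,8)=(8*31+8)%997=256 -> [366, 993, 256]
  L2: h(366,993)=(366*31+993)%997=375 h(256,256)=(256*31+256)%997=216 -> [375, 216]
  L3: h(375,216)=(375*31+216)%997=874 -> [874]
  root = 874 != target 58
Candidate A produces the target root.

Answer: A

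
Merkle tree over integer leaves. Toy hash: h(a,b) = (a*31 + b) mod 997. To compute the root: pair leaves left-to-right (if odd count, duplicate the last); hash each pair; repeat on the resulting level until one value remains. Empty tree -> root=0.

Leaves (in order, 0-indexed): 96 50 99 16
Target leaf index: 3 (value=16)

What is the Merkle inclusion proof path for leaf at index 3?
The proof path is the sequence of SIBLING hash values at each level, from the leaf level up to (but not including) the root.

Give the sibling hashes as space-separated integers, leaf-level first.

Answer: 99 35

Derivation:
L0 (leaves): [96, 50, 99, 16], target index=3
L1: h(96,50)=(96*31+50)%997=35 [pair 0] h(99,16)=(99*31+16)%997=94 [pair 1] -> [35, 94]
  Sibling for proof at L0: 99
L2: h(35,94)=(35*31+94)%997=182 [pair 0] -> [182]
  Sibling for proof at L1: 35
Root: 182
Proof path (sibling hashes from leaf to root): [99, 35]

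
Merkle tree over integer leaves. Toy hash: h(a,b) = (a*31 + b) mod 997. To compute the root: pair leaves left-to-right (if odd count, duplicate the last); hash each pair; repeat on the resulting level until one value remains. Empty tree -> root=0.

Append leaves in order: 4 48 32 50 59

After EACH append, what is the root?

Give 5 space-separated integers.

After append 4 (leaves=[4]):
  L0: [4]
  root=4
After append 48 (leaves=[4, 48]):
  L0: [4, 48]
  L1: h(4,48)=(4*31+48)%997=172 -> [172]
  root=172
After append 32 (leaves=[4, 48, 32]):
  L0: [4, 48, 32]
  L1: h(4,48)=(4*31+48)%997=172 h(32,32)=(32*31+32)%997=27 -> [172, 27]
  L2: h(172,27)=(172*31+27)%997=374 -> [374]
  root=374
After append 50 (leaves=[4, 48, 32, 50]):
  L0: [4, 48, 32, 50]
  L1: h(4,48)=(4*31+48)%997=172 h(32,50)=(32*31+50)%997=45 -> [172, 45]
  L2: h(172,45)=(172*31+45)%997=392 -> [392]
  root=392
After append 59 (leaves=[4, 48, 32, 50, 59]):
  L0: [4, 48, 32, 50, 59]
  L1: h(4,48)=(4*31+48)%997=172 h(32,50)=(32*31+50)%997=45 h(59,59)=(59*31+59)%997=891 -> [172, 45, 891]
  L2: h(172,45)=(172*31+45)%997=392 h(891,891)=(891*31+891)%997=596 -> [392, 596]
  L3: h(392,596)=(392*31+596)%997=784 -> [784]
  root=784

Answer: 4 172 374 392 784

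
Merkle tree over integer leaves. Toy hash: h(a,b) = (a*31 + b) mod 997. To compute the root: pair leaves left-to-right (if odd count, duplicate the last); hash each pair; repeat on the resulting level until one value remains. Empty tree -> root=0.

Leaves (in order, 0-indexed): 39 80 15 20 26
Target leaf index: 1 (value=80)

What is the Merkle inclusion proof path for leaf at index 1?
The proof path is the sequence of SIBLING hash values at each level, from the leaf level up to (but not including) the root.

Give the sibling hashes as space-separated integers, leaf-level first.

L0 (leaves): [39, 80, 15, 20, 26], target index=1
L1: h(39,80)=(39*31+80)%997=292 [pair 0] h(15,20)=(15*31+20)%997=485 [pair 1] h(26,26)=(26*31+26)%997=832 [pair 2] -> [292, 485, 832]
  Sibling for proof at L0: 39
L2: h(292,485)=(292*31+485)%997=564 [pair 0] h(832,832)=(832*31+832)%997=702 [pair 1] -> [564, 702]
  Sibling for proof at L1: 485
L3: h(564,702)=(564*31+702)%997=240 [pair 0] -> [240]
  Sibling for proof at L2: 702
Root: 240
Proof path (sibling hashes from leaf to root): [39, 485, 702]

Answer: 39 485 702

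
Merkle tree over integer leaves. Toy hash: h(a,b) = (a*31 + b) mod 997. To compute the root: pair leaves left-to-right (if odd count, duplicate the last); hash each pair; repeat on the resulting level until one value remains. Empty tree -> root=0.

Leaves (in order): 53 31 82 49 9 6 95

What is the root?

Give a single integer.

Answer: 28

Derivation:
L0: [53, 31, 82, 49, 9, 6, 95]
L1: h(53,31)=(53*31+31)%997=677 h(82,49)=(82*31+49)%997=597 h(9,6)=(9*31+6)%997=285 h(95,95)=(95*31+95)%997=49 -> [677, 597, 285, 49]
L2: h(677,597)=(677*31+597)%997=647 h(285,49)=(285*31+49)%997=908 -> [647, 908]
L3: h(647,908)=(647*31+908)%997=28 -> [28]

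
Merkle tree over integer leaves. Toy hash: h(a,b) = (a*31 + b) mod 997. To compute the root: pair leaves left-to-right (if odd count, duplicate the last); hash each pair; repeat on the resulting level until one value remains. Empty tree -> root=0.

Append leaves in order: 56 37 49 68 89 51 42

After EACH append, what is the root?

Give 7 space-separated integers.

Answer: 56 776 699 718 733 514 45

Derivation:
After append 56 (leaves=[56]):
  L0: [56]
  root=56
After append 37 (leaves=[56, 37]):
  L0: [56, 37]
  L1: h(56,37)=(56*31+37)%997=776 -> [776]
  root=776
After append 49 (leaves=[56, 37, 49]):
  L0: [56, 37, 49]
  L1: h(56,37)=(56*31+37)%997=776 h(49,49)=(49*31+49)%997=571 -> [776, 571]
  L2: h(776,571)=(776*31+571)%997=699 -> [699]
  root=699
After append 68 (leaves=[56, 37, 49, 68]):
  L0: [56, 37, 49, 68]
  L1: h(56,37)=(56*31+37)%997=776 h(49,68)=(49*31+68)%997=590 -> [776, 590]
  L2: h(776,590)=(776*31+590)%997=718 -> [718]
  root=718
After append 89 (leaves=[56, 37, 49, 68, 89]):
  L0: [56, 37, 49, 68, 89]
  L1: h(56,37)=(56*31+37)%997=776 h(49,68)=(49*31+68)%997=590 h(89,89)=(89*31+89)%997=854 -> [776, 590, 854]
  L2: h(776,590)=(776*31+590)%997=718 h(854,854)=(854*31+854)%997=409 -> [718, 409]
  L3: h(718,409)=(718*31+409)%997=733 -> [733]
  root=733
After append 51 (leaves=[56, 37, 49, 68, 89, 51]):
  L0: [56, 37, 49, 68, 89, 51]
  L1: h(56,37)=(56*31+37)%997=776 h(49,68)=(49*31+68)%997=590 h(89,51)=(89*31+51)%997=816 -> [776, 590, 816]
  L2: h(776,590)=(776*31+590)%997=718 h(816,816)=(816*31+816)%997=190 -> [718, 190]
  L3: h(718,190)=(718*31+190)%997=514 -> [514]
  root=514
After append 42 (leaves=[56, 37, 49, 68, 89, 51, 42]):
  L0: [56, 37, 49, 68, 89, 51, 42]
  L1: h(56,37)=(56*31+37)%997=776 h(49,68)=(49*31+68)%997=590 h(89,51)=(89*31+51)%997=816 h(42,42)=(42*31+42)%997=347 -> [776, 590, 816, 347]
  L2: h(776,590)=(776*31+590)%997=718 h(816,347)=(816*31+347)%997=718 -> [718, 718]
  L3: h(718,718)=(718*31+718)%997=45 -> [45]
  root=45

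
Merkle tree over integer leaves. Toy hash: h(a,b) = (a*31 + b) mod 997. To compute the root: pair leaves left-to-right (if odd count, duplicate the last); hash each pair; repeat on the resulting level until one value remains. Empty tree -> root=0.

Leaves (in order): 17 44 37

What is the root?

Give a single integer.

Answer: 939

Derivation:
L0: [17, 44, 37]
L1: h(17,44)=(17*31+44)%997=571 h(37,37)=(37*31+37)%997=187 -> [571, 187]
L2: h(571,187)=(571*31+187)%997=939 -> [939]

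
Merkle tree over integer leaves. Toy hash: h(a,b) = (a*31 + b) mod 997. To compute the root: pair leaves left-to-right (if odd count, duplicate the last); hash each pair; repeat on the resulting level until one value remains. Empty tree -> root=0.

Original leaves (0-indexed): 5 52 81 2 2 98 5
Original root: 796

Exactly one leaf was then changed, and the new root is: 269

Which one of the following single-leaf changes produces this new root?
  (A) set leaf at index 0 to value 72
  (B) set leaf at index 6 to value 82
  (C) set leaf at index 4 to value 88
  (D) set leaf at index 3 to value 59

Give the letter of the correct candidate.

Original leaves: [5, 52, 81, 2, 2, 98, 5]
Target new root: 269
Try each candidate change and compute the resulting root:
Candidate A: set leaf[0] = 72 -> leaves = [72, 52, 81, 2, 2, 98, 5]
  L0: [72, 52, 81, 2, 2, 98, 5]
  L1: h(72,52)=(72*31+52)%997=290 h(81,2)=(81*31+2)%997=519 h(2,98)=(2*31+98)%997=160 h(5,5)=(5*31+5)%997=160 -> [290, 519, 160, 160]
  L2: h(290,519)=(290*31+519)%997=536 h(160,160)=(160*31+160)%997=135 -> [536, 135]
  L3: h(536,135)=(536*31+135)%997=799 -> [799]
  root = 799 != target 269
Candidate B: set leaf[6] = 82 -> leaves = [5, 52, 81, 2, 2, 98, 82]
  L0: [5, 52, 81, 2, 2, 98, 82]
  L1: h(5,52)=(5*31+52)%997=207 h(81,2)=(81*31+2)%997=519 h(2,98)=(2*31+98)%997=160 h(82,82)=(82*31+82)%997=630 -> [207, 519, 160, 630]
  L2: h(207,519)=(207*31+519)%997=954 h(160,630)=(160*31+630)%997=605 -> [954, 605]
  L3: h(954,605)=(954*31+605)%997=269 -> [269]
  root = 269 == target 269  ** MATCH **
Candidate C: set leaf[4] = 88 -> leaves = [5, 52, 81, 2, 88, 98, 5]
  L0: [5, 52, 81, 2, 88, 98, 5]
  L1: h(5,52)=(5*31+52)%997=207 h(81,2)=(81*31+2)%997=519 h(88,98)=(88*31+98)%997=832 h(5,5)=(5*31+5)%997=160 -> [207, 519, 832, 160]
  L2: h(207,519)=(207*31+519)%997=954 h(832,160)=(832*31+160)%997=30 -> [954, 30]
  L3: h(954,30)=(954*31+30)%997=691 -> [691]
  root = 691 != target 269
Candidate D: set leaf[3] = 59 -> leaves = [5, 52, 81, 59, 2, 98, 5]
  L0: [5, 52, 81, 59, 2, 98, 5]
  L1: h(5,52)=(5*31+52)%997=207 h(81,59)=(81*31+59)%997=576 h(2,98)=(2*31+98)%997=160 h(5,5)=(5*31+5)%997=160 -> [207, 576, 160, 160]
  L2: h(207,576)=(207*31+576)%997=14 h(160,160)=(160*31+160)%997=135 -> [14, 135]
  L3: h(14,135)=(14*31+135)%997=569 -> [569]
  root = 569 != target 269
Candidate B produces the target root.

Answer: B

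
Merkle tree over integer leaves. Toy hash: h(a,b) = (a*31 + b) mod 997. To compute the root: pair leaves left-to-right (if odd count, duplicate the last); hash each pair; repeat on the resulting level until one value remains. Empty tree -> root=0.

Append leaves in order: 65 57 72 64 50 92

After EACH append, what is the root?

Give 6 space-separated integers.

After append 65 (leaves=[65]):
  L0: [65]
  root=65
After append 57 (leaves=[65, 57]):
  L0: [65, 57]
  L1: h(65,57)=(65*31+57)%997=78 -> [78]
  root=78
After append 72 (leaves=[65, 57, 72]):
  L0: [65, 57, 72]
  L1: h(65,57)=(65*31+57)%997=78 h(72,72)=(72*31+72)%997=310 -> [78, 310]
  L2: h(78,310)=(78*31+310)%997=734 -> [734]
  root=734
After append 64 (leaves=[65, 57, 72, 64]):
  L0: [65, 57, 72, 64]
  L1: h(65,57)=(65*31+57)%997=78 h(72,64)=(72*31+64)%997=302 -> [78, 302]
  L2: h(78,302)=(78*31+302)%997=726 -> [726]
  root=726
After append 50 (leaves=[65, 57, 72, 64, 50]):
  L0: [65, 57, 72, 64, 50]
  L1: h(65,57)=(65*31+57)%997=78 h(72,64)=(72*31+64)%997=302 h(50,50)=(50*31+50)%997=603 -> [78, 302, 603]
  L2: h(78,302)=(78*31+302)%997=726 h(603,603)=(603*31+603)%997=353 -> [726, 353]
  L3: h(726,353)=(726*31+353)%997=925 -> [925]
  root=925
After append 92 (leaves=[65, 57, 72, 64, 50, 92]):
  L0: [65, 57, 72, 64, 50, 92]
  L1: h(65,57)=(65*31+57)%997=78 h(72,64)=(72*31+64)%997=302 h(50,92)=(50*31+92)%997=645 -> [78, 302, 645]
  L2: h(78,302)=(78*31+302)%997=726 h(645,645)=(645*31+645)%997=700 -> [726, 700]
  L3: h(726,700)=(726*31+700)%997=275 -> [275]
  root=275

Answer: 65 78 734 726 925 275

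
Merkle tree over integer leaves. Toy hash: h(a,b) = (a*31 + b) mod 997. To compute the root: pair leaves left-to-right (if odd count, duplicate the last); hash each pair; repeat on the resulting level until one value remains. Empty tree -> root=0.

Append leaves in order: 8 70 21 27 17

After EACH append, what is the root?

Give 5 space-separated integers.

After append 8 (leaves=[8]):
  L0: [8]
  root=8
After append 70 (leaves=[8, 70]):
  L0: [8, 70]
  L1: h(8,70)=(8*31+70)%997=318 -> [318]
  root=318
After append 21 (leaves=[8, 70, 21]):
  L0: [8, 70, 21]
  L1: h(8,70)=(8*31+70)%997=318 h(21,21)=(21*31+21)%997=672 -> [318, 672]
  L2: h(318,672)=(318*31+672)%997=560 -> [560]
  root=560
After append 27 (leaves=[8, 70, 21, 27]):
  L0: [8, 70, 21, 27]
  L1: h(8,70)=(8*31+70)%997=318 h(21,27)=(21*31+27)%997=678 -> [318, 678]
  L2: h(318,678)=(318*31+678)%997=566 -> [566]
  root=566
After append 17 (leaves=[8, 70, 21, 27, 17]):
  L0: [8, 70, 21, 27, 17]
  L1: h(8,70)=(8*31+70)%997=318 h(21,27)=(21*31+27)%997=678 h(17,17)=(17*31+17)%997=544 -> [318, 678, 544]
  L2: h(318,678)=(318*31+678)%997=566 h(544,544)=(544*31+544)%997=459 -> [566, 459]
  L3: h(566,459)=(566*31+459)%997=59 -> [59]
  root=59

Answer: 8 318 560 566 59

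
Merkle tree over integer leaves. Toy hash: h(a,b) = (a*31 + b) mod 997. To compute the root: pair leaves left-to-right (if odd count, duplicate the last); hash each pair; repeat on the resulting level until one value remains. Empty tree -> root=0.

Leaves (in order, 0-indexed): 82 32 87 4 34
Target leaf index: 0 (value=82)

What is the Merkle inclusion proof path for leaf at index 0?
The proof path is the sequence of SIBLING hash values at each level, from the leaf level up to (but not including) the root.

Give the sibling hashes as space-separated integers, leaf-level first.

Answer: 32 707 918

Derivation:
L0 (leaves): [82, 32, 87, 4, 34], target index=0
L1: h(82,32)=(82*31+32)%997=580 [pair 0] h(87,4)=(87*31+4)%997=707 [pair 1] h(34,34)=(34*31+34)%997=91 [pair 2] -> [580, 707, 91]
  Sibling for proof at L0: 32
L2: h(580,707)=(580*31+707)%997=741 [pair 0] h(91,91)=(91*31+91)%997=918 [pair 1] -> [741, 918]
  Sibling for proof at L1: 707
L3: h(741,918)=(741*31+918)%997=958 [pair 0] -> [958]
  Sibling for proof at L2: 918
Root: 958
Proof path (sibling hashes from leaf to root): [32, 707, 918]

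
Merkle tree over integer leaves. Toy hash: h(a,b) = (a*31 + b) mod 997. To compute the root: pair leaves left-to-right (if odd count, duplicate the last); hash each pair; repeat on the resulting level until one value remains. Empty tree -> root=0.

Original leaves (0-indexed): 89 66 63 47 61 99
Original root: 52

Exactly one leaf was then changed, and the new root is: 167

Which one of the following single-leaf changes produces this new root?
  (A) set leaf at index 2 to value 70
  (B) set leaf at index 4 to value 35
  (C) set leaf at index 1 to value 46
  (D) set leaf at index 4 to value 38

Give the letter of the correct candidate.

Original leaves: [89, 66, 63, 47, 61, 99]
Target new root: 167
Try each candidate change and compute the resulting root:
Candidate A: set leaf[2] = 70 -> leaves = [89, 66, 70, 47, 61, 99]
  L0: [89, 66, 70, 47, 61, 99]
  L1: h(89,66)=(89*31+66)%997=831 h(70,47)=(70*31+47)%997=223 h(61,99)=(61*31+99)%997=993 -> [831, 223, 993]
  L2: h(831,223)=(831*31+223)%997=62 h(993,993)=(993*31+993)%997=869 -> [62, 869]
  L3: h(62,869)=(62*31+869)%997=797 -> [797]
  root = 797 != target 167
Candidate B: set leaf[4] = 35 -> leaves = [89, 66, 63, 47, 35, 99]
  L0: [89, 66, 63, 47, 35, 99]
  L1: h(89,66)=(89*31+66)%997=831 h(63,47)=(63*31+47)%997=6 h(35,99)=(35*31+99)%997=187 -> [831, 6, 187]
  L2: h(831,6)=(831*31+6)%997=842 h(187,187)=(187*31+187)%997=2 -> [842, 2]
  L3: h(842,2)=(842*31+2)%997=182 -> [182]
  root = 182 != target 167
Candidate C: set leaf[1] = 46 -> leaves = [89, 46, 63, 47, 61, 99]
  L0: [89, 46, 63, 47, 61, 99]
  L1: h(89,46)=(89*31+46)%997=811 h(63,47)=(63*31+47)%997=6 h(61,99)=(61*31+99)%997=993 -> [811, 6, 993]
  L2: h(811,6)=(811*31+6)%997=222 h(993,993)=(993*31+993)%997=869 -> [222, 869]
  L3: h(222,869)=(222*31+869)%997=772 -> [772]
  root = 772 != target 167
Candidate D: set leaf[4] = 38 -> leaves = [89, 66, 63, 47, 38, 99]
  L0: [89, 66, 63, 47, 38, 99]
  L1: h(89,66)=(89*31+66)%997=831 h(63,47)=(63*31+47)%997=6 h(38,99)=(38*31+99)%997=280 -> [831, 6, 280]
  L2: h(831,6)=(831*31+6)%997=842 h(280,280)=(280*31+280)%997=984 -> [842, 984]
  L3: h(842,984)=(842*31+984)%997=167 -> [167]
  root = 167 == target 167  ** MATCH **
Candidate D produces the target root.

Answer: D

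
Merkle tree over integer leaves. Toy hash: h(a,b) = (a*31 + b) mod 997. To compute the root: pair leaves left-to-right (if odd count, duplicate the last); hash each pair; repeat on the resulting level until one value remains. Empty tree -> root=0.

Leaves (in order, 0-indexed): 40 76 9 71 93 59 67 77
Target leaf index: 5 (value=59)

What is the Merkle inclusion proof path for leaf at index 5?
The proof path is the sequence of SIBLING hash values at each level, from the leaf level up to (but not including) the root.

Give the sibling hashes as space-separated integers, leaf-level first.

L0 (leaves): [40, 76, 9, 71, 93, 59, 67, 77], target index=5
L1: h(40,76)=(40*31+76)%997=319 [pair 0] h(9,71)=(9*31+71)%997=350 [pair 1] h(93,59)=(93*31+59)%997=948 [pair 2] h(67,77)=(67*31+77)%997=160 [pair 3] -> [319, 350, 948, 160]
  Sibling for proof at L0: 93
L2: h(319,350)=(319*31+350)%997=269 [pair 0] h(948,160)=(948*31+160)%997=635 [pair 1] -> [269, 635]
  Sibling for proof at L1: 160
L3: h(269,635)=(269*31+635)%997=1 [pair 0] -> [1]
  Sibling for proof at L2: 269
Root: 1
Proof path (sibling hashes from leaf to root): [93, 160, 269]

Answer: 93 160 269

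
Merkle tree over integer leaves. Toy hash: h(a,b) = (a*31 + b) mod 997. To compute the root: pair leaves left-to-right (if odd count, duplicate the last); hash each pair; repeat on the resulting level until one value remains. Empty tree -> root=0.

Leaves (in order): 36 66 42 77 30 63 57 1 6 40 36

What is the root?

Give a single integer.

L0: [36, 66, 42, 77, 30, 63, 57, 1, 6, 40, 36]
L1: h(36,66)=(36*31+66)%997=185 h(42,77)=(42*31+77)%997=382 h(30,63)=(30*31+63)%997=993 h(57,1)=(57*31+1)%997=771 h(6,40)=(6*31+40)%997=226 h(36,36)=(36*31+36)%997=155 -> [185, 382, 993, 771, 226, 155]
L2: h(185,382)=(185*31+382)%997=135 h(993,771)=(993*31+771)%997=647 h(226,155)=(226*31+155)%997=182 -> [135, 647, 182]
L3: h(135,647)=(135*31+647)%997=844 h(182,182)=(182*31+182)%997=839 -> [844, 839]
L4: h(844,839)=(844*31+839)%997=84 -> [84]

Answer: 84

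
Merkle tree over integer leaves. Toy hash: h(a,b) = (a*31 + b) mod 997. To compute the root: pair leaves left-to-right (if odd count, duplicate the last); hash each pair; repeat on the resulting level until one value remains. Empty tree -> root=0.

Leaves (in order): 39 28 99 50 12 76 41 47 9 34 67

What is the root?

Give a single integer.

Answer: 779

Derivation:
L0: [39, 28, 99, 50, 12, 76, 41, 47, 9, 34, 67]
L1: h(39,28)=(39*31+28)%997=240 h(99,50)=(99*31+50)%997=128 h(12,76)=(12*31+76)%997=448 h(41,47)=(41*31+47)%997=321 h(9,34)=(9*31+34)%997=313 h(67,67)=(67*31+67)%997=150 -> [240, 128, 448, 321, 313, 150]
L2: h(240,128)=(240*31+128)%997=589 h(448,321)=(448*31+321)%997=251 h(313,150)=(313*31+150)%997=880 -> [589, 251, 880]
L3: h(589,251)=(589*31+251)%997=564 h(880,880)=(880*31+880)%997=244 -> [564, 244]
L4: h(564,244)=(564*31+244)%997=779 -> [779]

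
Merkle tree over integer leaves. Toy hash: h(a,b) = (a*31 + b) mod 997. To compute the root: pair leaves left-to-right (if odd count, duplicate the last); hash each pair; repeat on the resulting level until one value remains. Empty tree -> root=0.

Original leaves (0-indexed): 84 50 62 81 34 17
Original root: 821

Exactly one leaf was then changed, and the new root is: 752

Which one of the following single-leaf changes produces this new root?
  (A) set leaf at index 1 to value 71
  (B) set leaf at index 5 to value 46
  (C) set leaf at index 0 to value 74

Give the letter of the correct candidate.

Original leaves: [84, 50, 62, 81, 34, 17]
Target new root: 752
Try each candidate change and compute the resulting root:
Candidate A: set leaf[1] = 71 -> leaves = [84, 71, 62, 81, 34, 17]
  L0: [84, 71, 62, 81, 34, 17]
  L1: h(84,71)=(84*31+71)%997=681 h(62,81)=(62*31+81)%997=9 h(34,17)=(34*31+17)%997=74 -> [681, 9, 74]
  L2: h(681,9)=(681*31+9)%997=183 h(74,74)=(74*31+74)%997=374 -> [183, 374]
  L3: h(183,374)=(183*31+374)%997=65 -> [65]
  root = 65 != target 752
Candidate B: set leaf[5] = 46 -> leaves = [84, 50, 62, 81, 34, 46]
  L0: [84, 50, 62, 81, 34, 46]
  L1: h(84,50)=(84*31+50)%997=660 h(62,81)=(62*31+81)%997=9 h(34,46)=(34*31+46)%997=103 -> [660, 9, 103]
  L2: h(660,9)=(660*31+9)%997=529 h(103,103)=(103*31+103)%997=305 -> [529, 305]
  L3: h(529,305)=(529*31+305)%997=752 -> [752]
  root = 752 == target 752  ** MATCH **
Candidate C: set leaf[0] = 74 -> leaves = [74, 50, 62, 81, 34, 17]
  L0: [74, 50, 62, 81, 34, 17]
  L1: h(74,50)=(74*31+50)%997=350 h(62,81)=(62*31+81)%997=9 h(34,17)=(34*31+17)%997=74 -> [350, 9, 74]
  L2: h(350,9)=(350*31+9)%997=889 h(74,74)=(74*31+74)%997=374 -> [889, 374]
  L3: h(889,374)=(889*31+374)%997=17 -> [17]
  root = 17 != target 752
Candidate B produces the target root.

Answer: B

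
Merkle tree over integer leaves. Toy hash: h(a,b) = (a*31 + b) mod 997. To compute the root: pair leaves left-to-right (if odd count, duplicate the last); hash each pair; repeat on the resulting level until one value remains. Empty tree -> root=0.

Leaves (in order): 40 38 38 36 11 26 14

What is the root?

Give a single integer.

Answer: 460

Derivation:
L0: [40, 38, 38, 36, 11, 26, 14]
L1: h(40,38)=(40*31+38)%997=281 h(38,36)=(38*31+36)%997=217 h(11,26)=(11*31+26)%997=367 h(14,14)=(14*31+14)%997=448 -> [281, 217, 367, 448]
L2: h(281,217)=(281*31+217)%997=952 h(367,448)=(367*31+448)%997=858 -> [952, 858]
L3: h(952,858)=(952*31+858)%997=460 -> [460]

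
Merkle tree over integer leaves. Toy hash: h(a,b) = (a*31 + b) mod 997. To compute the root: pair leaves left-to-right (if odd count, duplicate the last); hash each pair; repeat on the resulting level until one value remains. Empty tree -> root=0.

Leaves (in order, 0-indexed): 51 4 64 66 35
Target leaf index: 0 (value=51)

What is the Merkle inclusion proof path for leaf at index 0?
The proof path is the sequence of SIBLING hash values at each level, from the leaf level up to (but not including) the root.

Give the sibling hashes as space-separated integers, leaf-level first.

L0 (leaves): [51, 4, 64, 66, 35], target index=0
L1: h(51,4)=(51*31+4)%997=588 [pair 0] h(64,66)=(64*31+66)%997=56 [pair 1] h(35,35)=(35*31+35)%997=123 [pair 2] -> [588, 56, 123]
  Sibling for proof at L0: 4
L2: h(588,56)=(588*31+56)%997=338 [pair 0] h(123,123)=(123*31+123)%997=945 [pair 1] -> [338, 945]
  Sibling for proof at L1: 56
L3: h(338,945)=(338*31+945)%997=456 [pair 0] -> [456]
  Sibling for proof at L2: 945
Root: 456
Proof path (sibling hashes from leaf to root): [4, 56, 945]

Answer: 4 56 945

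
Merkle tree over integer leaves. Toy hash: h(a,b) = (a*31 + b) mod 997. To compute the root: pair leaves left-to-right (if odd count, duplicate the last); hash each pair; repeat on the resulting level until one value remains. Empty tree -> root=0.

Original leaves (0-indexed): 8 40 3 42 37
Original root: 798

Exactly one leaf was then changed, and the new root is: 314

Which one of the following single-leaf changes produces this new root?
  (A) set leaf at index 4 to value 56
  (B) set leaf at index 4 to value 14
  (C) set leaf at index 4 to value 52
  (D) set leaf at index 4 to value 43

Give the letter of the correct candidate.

Original leaves: [8, 40, 3, 42, 37]
Target new root: 314
Try each candidate change and compute the resulting root:
Candidate A: set leaf[4] = 56 -> leaves = [8, 40, 3, 42, 56]
  L0: [8, 40, 3, 42, 56]
  L1: h(8,40)=(8*31+40)%997=288 h(3,42)=(3*31+42)%997=135 h(56,56)=(56*31+56)%997=795 -> [288, 135, 795]
  L2: h(288,135)=(288*31+135)%997=90 h(795,795)=(795*31+795)%997=515 -> [90, 515]
  L3: h(90,515)=(90*31+515)%997=314 -> [314]
  root = 314 == target 314  ** MATCH **
Candidate B: set leaf[4] = 14 -> leaves = [8, 40, 3, 42, 14]
  L0: [8, 40, 3, 42, 14]
  L1: h(8,40)=(8*31+40)%997=288 h(3,42)=(3*31+42)%997=135 h(14,14)=(14*31+14)%997=448 -> [288, 135, 448]
  L2: h(288,135)=(288*31+135)%997=90 h(448,448)=(448*31+448)%997=378 -> [90, 378]
  L3: h(90,378)=(90*31+378)%997=177 -> [177]
  root = 177 != target 314
Candidate C: set leaf[4] = 52 -> leaves = [8, 40, 3, 42, 52]
  L0: [8, 40, 3, 42, 52]
  L1: h(8,40)=(8*31+40)%997=288 h(3,42)=(3*31+42)%997=135 h(52,52)=(52*31+52)%997=667 -> [288, 135, 667]
  L2: h(288,135)=(288*31+135)%997=90 h(667,667)=(667*31+667)%997=407 -> [90, 407]
  L3: h(90,407)=(90*31+407)%997=206 -> [206]
  root = 206 != target 314
Candidate D: set leaf[4] = 43 -> leaves = [8, 40, 3, 42, 43]
  L0: [8, 40, 3, 42, 43]
  L1: h(8,40)=(8*31+40)%997=288 h(3,42)=(3*31+42)%997=135 h(43,43)=(43*31+43)%997=379 -> [288, 135, 379]
  L2: h(288,135)=(288*31+135)%997=90 h(379,379)=(379*31+379)%997=164 -> [90, 164]
  L3: h(90,164)=(90*31+164)%997=960 -> [960]
  root = 960 != target 314
Candidate A produces the target root.

Answer: A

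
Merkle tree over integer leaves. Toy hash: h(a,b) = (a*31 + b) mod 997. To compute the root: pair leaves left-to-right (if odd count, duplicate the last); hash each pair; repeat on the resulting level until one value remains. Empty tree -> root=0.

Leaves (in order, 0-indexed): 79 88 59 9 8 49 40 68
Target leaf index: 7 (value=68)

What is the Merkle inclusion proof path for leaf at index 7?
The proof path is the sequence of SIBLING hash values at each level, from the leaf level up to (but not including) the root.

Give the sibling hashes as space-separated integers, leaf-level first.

L0 (leaves): [79, 88, 59, 9, 8, 49, 40, 68], target index=7
L1: h(79,88)=(79*31+88)%997=543 [pair 0] h(59,9)=(59*31+9)%997=841 [pair 1] h(8,49)=(8*31+49)%997=297 [pair 2] h(40,68)=(40*31+68)%997=311 [pair 3] -> [543, 841, 297, 311]
  Sibling for proof at L0: 40
L2: h(543,841)=(543*31+841)%997=725 [pair 0] h(297,311)=(297*31+311)%997=545 [pair 1] -> [725, 545]
  Sibling for proof at L1: 297
L3: h(725,545)=(725*31+545)%997=89 [pair 0] -> [89]
  Sibling for proof at L2: 725
Root: 89
Proof path (sibling hashes from leaf to root): [40, 297, 725]

Answer: 40 297 725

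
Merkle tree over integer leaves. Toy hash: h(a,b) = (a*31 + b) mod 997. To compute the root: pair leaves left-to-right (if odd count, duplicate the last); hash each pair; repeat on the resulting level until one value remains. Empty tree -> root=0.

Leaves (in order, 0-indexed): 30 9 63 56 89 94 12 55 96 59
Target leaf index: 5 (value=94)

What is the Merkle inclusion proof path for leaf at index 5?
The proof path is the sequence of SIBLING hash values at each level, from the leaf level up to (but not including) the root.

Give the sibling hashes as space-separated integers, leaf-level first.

Answer: 89 427 211 191

Derivation:
L0 (leaves): [30, 9, 63, 56, 89, 94, 12, 55, 96, 59], target index=5
L1: h(30,9)=(30*31+9)%997=939 [pair 0] h(63,56)=(63*31+56)%997=15 [pair 1] h(89,94)=(89*31+94)%997=859 [pair 2] h(12,55)=(12*31+55)%997=427 [pair 3] h(96,59)=(96*31+59)%997=44 [pair 4] -> [939, 15, 859, 427, 44]
  Sibling for proof at L0: 89
L2: h(939,15)=(939*31+15)%997=211 [pair 0] h(859,427)=(859*31+427)%997=137 [pair 1] h(44,44)=(44*31+44)%997=411 [pair 2] -> [211, 137, 411]
  Sibling for proof at L1: 427
L3: h(211,137)=(211*31+137)%997=696 [pair 0] h(411,411)=(411*31+411)%997=191 [pair 1] -> [696, 191]
  Sibling for proof at L2: 211
L4: h(696,191)=(696*31+191)%997=830 [pair 0] -> [830]
  Sibling for proof at L3: 191
Root: 830
Proof path (sibling hashes from leaf to root): [89, 427, 211, 191]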